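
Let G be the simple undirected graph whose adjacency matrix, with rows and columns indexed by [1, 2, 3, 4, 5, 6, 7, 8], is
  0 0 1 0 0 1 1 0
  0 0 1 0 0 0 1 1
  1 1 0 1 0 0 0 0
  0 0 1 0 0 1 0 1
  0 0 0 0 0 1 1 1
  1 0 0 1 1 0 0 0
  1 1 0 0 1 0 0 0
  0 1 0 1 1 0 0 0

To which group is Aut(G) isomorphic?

Z_2^3 ⋊ S_3

G is 3-regular and bipartite on 2^3 = 8 vertices with girth 4; it is the hypercube graph Q_3. Aut(Q_3) consists of the signed permutations of the 3 coordinate axes: 3! permutations times 2^3 sign flips, so |Aut| = 2^3·3! = 48.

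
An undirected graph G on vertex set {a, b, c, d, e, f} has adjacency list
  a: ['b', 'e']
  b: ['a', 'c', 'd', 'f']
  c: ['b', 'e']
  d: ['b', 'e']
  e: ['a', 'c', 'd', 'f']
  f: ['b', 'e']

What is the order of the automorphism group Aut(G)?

48

The vertices split by degree into {b, e} (degree 4) and {a, c, d, f} (degree 2); every edge runs between the two parts, so G is the complete bipartite graph K_{2,4}. Automorphisms preserve the bipartition setwise (since the parts differ in size) and act as S_2 × S_4 within it; |Aut| = 48.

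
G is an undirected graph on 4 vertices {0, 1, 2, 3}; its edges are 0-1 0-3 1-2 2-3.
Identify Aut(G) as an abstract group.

D_4

G is 2-regular and bipartite on 2^2 = 4 vertices with girth 4; it is the hypercube graph Q_2. Aut(Q_2) consists of the signed permutations of the 2 coordinate axes: 2! permutations times 2^2 sign flips, so |Aut| = 2^2·2! = 8.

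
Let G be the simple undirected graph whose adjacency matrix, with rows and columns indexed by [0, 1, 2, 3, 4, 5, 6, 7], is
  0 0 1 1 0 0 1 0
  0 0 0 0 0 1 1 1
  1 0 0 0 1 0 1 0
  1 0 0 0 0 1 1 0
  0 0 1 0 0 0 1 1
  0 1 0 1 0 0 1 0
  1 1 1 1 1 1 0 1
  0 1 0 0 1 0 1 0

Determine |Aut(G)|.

Vertex 6 is the unique vertex of degree 7; the remaining 7 vertices each have degree 3 and induce a cycle, so G is the wheel on 8 vertices with hub 6. Every automorphism fixes the hub and acts on the rim 7-cycle, so Aut(G) ≅ Aut(C_7) = D_7 of order 14.

14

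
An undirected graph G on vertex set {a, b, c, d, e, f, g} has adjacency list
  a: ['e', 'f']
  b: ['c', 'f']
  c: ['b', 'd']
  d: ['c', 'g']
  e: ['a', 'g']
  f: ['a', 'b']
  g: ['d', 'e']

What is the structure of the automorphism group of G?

G is 2-regular and connected on 7 vertices, i.e. the cycle C_7. The automorphisms of the 7-cycle are exactly the symmetries of a regular 7-gon: the dihedral group D_7, |D_7| = 14.

D_7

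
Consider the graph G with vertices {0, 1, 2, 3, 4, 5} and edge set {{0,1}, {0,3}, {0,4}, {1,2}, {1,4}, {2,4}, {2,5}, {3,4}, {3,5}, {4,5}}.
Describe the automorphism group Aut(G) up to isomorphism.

Vertex 4 is the unique vertex of degree 5; the remaining 5 vertices each have degree 3 and induce a cycle, so G is the wheel on 6 vertices with hub 4. With the hub fixed, the remaining symmetry is that of the rim cycle C_5, giving the dihedral group D_5.

the dihedral group of order 10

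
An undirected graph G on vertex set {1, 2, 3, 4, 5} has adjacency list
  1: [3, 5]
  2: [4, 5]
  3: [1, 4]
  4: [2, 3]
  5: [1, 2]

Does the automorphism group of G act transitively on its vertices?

Every vertex has degree 2 and the graph is connected, so G is the 5-cycle C_5. The automorphisms of the 5-cycle are exactly the symmetries of a regular 5-gon: the dihedral group D_5, |D_5| = 10. This group acts transitively on the 5 vertices.

Yes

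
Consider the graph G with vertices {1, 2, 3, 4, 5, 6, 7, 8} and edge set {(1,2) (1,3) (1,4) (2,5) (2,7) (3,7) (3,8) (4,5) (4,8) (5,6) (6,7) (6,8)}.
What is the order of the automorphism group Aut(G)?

48

G is 3-regular and bipartite on 2^3 = 8 vertices with girth 4; it is the hypercube graph Q_3. The symmetry group of the 3-cube is the hyperoctahedral group B_3 = Z_2 ≀ S_3, of order 2^3·3! = 48.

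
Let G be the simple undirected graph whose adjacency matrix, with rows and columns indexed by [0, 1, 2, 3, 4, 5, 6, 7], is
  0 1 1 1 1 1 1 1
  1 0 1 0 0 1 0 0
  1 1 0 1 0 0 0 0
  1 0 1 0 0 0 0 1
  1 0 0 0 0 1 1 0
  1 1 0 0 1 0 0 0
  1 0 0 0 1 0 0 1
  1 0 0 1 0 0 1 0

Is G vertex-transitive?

No

Vertex 0 is the only vertex of degree 7, so every automorphism fixes it; G is not vertex-transitive.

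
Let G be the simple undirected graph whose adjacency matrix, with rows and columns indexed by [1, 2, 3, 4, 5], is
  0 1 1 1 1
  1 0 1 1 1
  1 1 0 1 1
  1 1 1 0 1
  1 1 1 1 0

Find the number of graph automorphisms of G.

120

Every vertex has degree 4, so G is the complete graph K_5. Every bijection on the vertex set is an automorphism of K_5; hence Aut(K_5) ≅ S_5, order 120.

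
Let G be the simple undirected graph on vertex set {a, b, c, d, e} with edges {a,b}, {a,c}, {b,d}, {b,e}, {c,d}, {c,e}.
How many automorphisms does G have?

12

The vertices split by degree into {b, c} (degree 3) and {a, d, e} (degree 2); every edge runs between the two parts, so G is the complete bipartite graph K_{2,3}. Automorphisms preserve the bipartition setwise (since the parts differ in size) and act as S_3 × S_2 within it; |Aut| = 12.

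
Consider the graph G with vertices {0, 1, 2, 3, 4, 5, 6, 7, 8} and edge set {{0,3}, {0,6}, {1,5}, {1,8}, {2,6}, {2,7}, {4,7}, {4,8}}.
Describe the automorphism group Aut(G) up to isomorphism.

The degree sequence is [2, 2, 2, 1, 2, 1, 2, 2, 2]; the two degree-1 vertices 3 and 5 are the ends of a path, so G = P_9. The only nontrivial automorphism of a path is the end-to-end reflection, so Aut(G) ≅ Z_2.

the cyclic group of order 2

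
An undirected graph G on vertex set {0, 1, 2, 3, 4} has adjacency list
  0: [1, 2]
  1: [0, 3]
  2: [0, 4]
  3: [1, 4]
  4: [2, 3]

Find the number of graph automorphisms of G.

Every vertex has degree 2 and the graph is connected, so G is the 5-cycle C_5. The automorphisms of the 5-cycle are exactly the symmetries of a regular 5-gon: the dihedral group D_5, |D_5| = 10.

10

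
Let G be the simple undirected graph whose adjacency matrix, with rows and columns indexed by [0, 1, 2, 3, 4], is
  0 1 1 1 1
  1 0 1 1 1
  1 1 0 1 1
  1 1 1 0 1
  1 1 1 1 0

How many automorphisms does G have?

All 5 vertices are pairwise adjacent: G = K_5. Every bijection on the vertex set is an automorphism of K_5; hence Aut(K_5) ≅ S_5, order 120.

120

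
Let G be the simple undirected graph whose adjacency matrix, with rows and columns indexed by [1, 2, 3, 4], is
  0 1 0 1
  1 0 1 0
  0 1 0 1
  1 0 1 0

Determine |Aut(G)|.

8

G is 2-regular and bipartite on 2^2 = 4 vertices with girth 4; it is the hypercube graph Q_2. Aut(Q_2) consists of the signed permutations of the 2 coordinate axes: 2! permutations times 2^2 sign flips, so |Aut| = 2^2·2! = 8.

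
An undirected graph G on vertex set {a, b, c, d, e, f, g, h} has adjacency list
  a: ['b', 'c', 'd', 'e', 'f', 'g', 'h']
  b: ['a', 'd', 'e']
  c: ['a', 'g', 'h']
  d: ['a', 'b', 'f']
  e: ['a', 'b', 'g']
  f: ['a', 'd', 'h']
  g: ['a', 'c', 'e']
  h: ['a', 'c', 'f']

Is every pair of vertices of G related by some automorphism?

No

Vertex a is the only vertex of degree 7, so every automorphism fixes it; G is not vertex-transitive.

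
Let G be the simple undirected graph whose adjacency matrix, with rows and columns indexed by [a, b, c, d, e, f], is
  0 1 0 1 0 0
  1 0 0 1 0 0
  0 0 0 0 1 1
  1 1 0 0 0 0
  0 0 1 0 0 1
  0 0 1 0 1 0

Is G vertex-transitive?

Yes

G has two connected components, {c, e, f} and {a, b, d}; each is 2-regular, so G = C_3 ⊔ C_3. With two isomorphic components, Aut(G) = Aut(C_3) ≀ S_2 = (D_3 × D_3) ⋊ Z_2: permute each cycle by D_3, then optionally swap the two cycles. Order 2·(2·3)² = 72. This group acts transitively on the 6 vertices.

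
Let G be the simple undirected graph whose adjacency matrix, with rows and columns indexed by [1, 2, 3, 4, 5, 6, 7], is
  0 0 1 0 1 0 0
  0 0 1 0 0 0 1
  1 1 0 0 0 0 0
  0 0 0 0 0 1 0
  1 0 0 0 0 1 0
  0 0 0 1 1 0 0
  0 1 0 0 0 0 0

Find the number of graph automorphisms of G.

The degree sequence is [2, 2, 2, 1, 2, 2, 1]; the two degree-1 vertices 4 and 7 are the ends of a path, so G = P_7. A path has exactly one nontrivial symmetry — reversal — giving Aut(G) of order 2.

2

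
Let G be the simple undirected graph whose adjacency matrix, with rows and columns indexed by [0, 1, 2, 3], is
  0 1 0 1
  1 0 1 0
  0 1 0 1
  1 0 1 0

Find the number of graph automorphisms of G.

8

G is 2-regular and connected on 4 vertices, i.e. the cycle C_4. The automorphisms of the 4-cycle are exactly the symmetries of a regular 4-gon: the dihedral group D_4, |D_4| = 8.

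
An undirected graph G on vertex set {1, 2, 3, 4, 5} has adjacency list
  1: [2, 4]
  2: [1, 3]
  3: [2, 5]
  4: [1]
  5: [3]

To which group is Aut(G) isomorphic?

C_2

The degree sequence is [2, 2, 2, 1, 1]; the two degree-1 vertices 4 and 5 are the ends of a path, so G = P_5. The only nontrivial automorphism of a path is the end-to-end reflection, so Aut(G) ≅ Z_2.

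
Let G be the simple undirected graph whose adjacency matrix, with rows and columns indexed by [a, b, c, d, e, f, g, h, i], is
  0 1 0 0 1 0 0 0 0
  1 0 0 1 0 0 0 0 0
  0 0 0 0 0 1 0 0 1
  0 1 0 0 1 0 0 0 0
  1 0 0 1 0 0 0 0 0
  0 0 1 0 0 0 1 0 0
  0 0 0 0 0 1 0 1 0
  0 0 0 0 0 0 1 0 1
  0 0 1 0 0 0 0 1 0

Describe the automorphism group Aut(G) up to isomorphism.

G has two connected components, {c, f, g, h, i} and {a, b, d, e}; each is 2-regular, so G = C_5 ⊔ C_4. The components are non-isomorphic (different sizes), so Aut(G) = Aut(C_4) × Aut(C_5) = D_4 × D_5 of order 8·10 = 80.

D_4 × D_5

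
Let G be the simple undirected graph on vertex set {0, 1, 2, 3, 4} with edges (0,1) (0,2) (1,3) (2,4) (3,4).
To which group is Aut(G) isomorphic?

the dihedral group of order 10

G is 2-regular and connected on 5 vertices, i.e. the cycle C_5. The automorphisms of the 5-cycle are exactly the symmetries of a regular 5-gon: the dihedral group D_5, |D_5| = 10.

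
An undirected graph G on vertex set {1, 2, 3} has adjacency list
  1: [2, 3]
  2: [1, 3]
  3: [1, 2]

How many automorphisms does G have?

6

Every vertex has degree 2, so G is the complete graph K_3. Any permutation of the 3 vertices preserves K_3, so Aut(K_3) = S_3 of order 3! = 6.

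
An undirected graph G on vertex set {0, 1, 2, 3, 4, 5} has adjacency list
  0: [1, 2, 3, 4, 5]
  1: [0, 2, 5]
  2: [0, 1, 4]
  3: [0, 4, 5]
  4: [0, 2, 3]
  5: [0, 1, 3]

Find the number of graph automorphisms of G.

Vertex 0 is the unique vertex of degree 5; the remaining 5 vertices each have degree 3 and induce a cycle, so G is the wheel on 6 vertices with hub 0. Every automorphism fixes the hub and acts on the rim 5-cycle, so Aut(G) ≅ Aut(C_5) = D_5 of order 10.

10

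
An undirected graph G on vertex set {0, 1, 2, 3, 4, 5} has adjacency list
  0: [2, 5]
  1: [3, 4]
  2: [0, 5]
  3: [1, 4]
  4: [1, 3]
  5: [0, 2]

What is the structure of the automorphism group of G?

G has two connected components, {1, 3, 4} and {0, 2, 5}; each is 2-regular, so G = C_3 ⊔ C_3. With two isomorphic components, Aut(G) = Aut(C_3) ≀ S_2 = (D_3 × D_3) ⋊ Z_2: permute each cycle by D_3, then optionally swap the two cycles. Order 2·(2·3)² = 72.

D_3 ≀ Z_2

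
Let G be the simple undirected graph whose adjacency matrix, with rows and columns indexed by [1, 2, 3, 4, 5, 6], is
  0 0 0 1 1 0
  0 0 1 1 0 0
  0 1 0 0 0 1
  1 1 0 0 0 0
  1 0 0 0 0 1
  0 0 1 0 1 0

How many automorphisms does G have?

Every vertex has degree 2 and the graph is connected, so G is the 6-cycle C_6. The automorphisms of the 6-cycle are exactly the symmetries of a regular 6-gon: the dihedral group D_6, |D_6| = 12.

12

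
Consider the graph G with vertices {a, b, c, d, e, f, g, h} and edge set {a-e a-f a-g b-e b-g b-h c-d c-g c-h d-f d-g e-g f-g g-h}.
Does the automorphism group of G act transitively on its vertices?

Vertex g is the only vertex of degree 7, so every automorphism fixes it; G is not vertex-transitive.

No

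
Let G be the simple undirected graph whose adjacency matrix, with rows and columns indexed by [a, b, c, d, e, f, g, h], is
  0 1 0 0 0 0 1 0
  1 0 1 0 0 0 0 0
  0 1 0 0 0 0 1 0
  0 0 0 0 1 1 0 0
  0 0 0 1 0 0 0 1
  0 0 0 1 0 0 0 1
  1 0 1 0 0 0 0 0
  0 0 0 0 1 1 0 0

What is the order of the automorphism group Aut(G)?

128

G has two connected components, {d, e, f, h} and {a, b, c, g}; each is 2-regular, so G = C_4 ⊔ C_4. With two isomorphic components, Aut(G) = Aut(C_4) ≀ S_2 = (D_4 × D_4) ⋊ Z_2: permute each cycle by D_4, then optionally swap the two cycles. Order 2·(2·4)² = 128.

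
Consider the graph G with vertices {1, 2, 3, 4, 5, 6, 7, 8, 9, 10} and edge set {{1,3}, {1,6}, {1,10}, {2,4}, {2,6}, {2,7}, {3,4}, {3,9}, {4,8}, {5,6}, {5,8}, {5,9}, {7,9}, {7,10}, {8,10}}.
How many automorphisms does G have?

120

G is 3-regular on 10 vertices with no triangles and no 4-cycles (girth 5): this is the Petersen graph. Viewing the Petersen graph as the Kneser graph K(5,2) — vertices are 2-subsets of {1,…,5}, edges join disjoint pairs — its automorphisms are exactly the permutations of the 5-element set, so Aut ≅ S_5 of order 120.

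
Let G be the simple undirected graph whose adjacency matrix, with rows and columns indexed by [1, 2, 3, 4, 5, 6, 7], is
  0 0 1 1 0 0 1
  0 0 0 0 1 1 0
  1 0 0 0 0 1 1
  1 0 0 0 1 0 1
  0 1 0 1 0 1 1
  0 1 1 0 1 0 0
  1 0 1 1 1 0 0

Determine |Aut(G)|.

The degree sequence is [3, 2, 3, 3, 4, 3, 4]. Checking the degree-preserving permutations of the vertex set shows that none except the identity preserves every edge, so Aut(G) is trivial.

1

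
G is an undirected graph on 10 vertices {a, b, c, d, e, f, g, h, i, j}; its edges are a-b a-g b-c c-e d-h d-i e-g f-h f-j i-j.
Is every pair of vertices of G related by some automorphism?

Yes

G has two connected components, {a, b, c, e, g} and {d, f, h, i, j}; each is 2-regular, so G = C_5 ⊔ C_5. With two isomorphic components, Aut(G) = Aut(C_5) ≀ S_2 = (D_5 × D_5) ⋊ Z_2: permute each cycle by D_5, then optionally swap the two cycles. Order 2·(2·5)² = 200. Under this action every vertex can be carried to every other, so G is vertex-transitive.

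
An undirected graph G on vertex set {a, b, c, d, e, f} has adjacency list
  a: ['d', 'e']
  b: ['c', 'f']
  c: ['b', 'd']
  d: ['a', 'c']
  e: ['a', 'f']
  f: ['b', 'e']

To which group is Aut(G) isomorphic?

Every vertex has degree 2 and the graph is connected, so G is the 6-cycle C_6. The automorphisms of the 6-cycle are exactly the symmetries of a regular 6-gon: the dihedral group D_6, |D_6| = 12.

the dihedral group of order 12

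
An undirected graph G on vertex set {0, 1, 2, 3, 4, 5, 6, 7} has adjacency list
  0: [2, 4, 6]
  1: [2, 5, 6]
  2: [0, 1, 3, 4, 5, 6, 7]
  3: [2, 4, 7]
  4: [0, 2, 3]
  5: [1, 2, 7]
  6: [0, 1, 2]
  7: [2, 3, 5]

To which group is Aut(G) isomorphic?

Vertex 2 is the unique vertex of degree 7; the remaining 7 vertices each have degree 3 and induce a cycle, so G is the wheel on 8 vertices with hub 2. With the hub fixed, the remaining symmetry is that of the rim cycle C_7, giving the dihedral group D_7.

D_7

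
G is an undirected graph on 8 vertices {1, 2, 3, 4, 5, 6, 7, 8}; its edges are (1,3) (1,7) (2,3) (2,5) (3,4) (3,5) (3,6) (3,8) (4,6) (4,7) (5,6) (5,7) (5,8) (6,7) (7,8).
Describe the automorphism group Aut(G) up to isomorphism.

The degree sequence is [2, 2, 6, 3, 5, 4, 5, 3]. Checking the degree-preserving permutations of the vertex set shows that none except the identity preserves every edge, so Aut(G) is trivial.

the trivial group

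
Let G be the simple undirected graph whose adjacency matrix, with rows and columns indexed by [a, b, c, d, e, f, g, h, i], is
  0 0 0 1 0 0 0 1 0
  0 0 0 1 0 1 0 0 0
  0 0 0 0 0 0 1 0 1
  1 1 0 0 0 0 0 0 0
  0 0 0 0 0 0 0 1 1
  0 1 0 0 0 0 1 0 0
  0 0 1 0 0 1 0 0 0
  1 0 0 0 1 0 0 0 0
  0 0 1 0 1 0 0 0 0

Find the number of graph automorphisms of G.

G is 2-regular and connected on 9 vertices, i.e. the cycle C_9. C_9 has 9 rotations and 9 reflections, so Aut(C_9) ≅ D_9 of order 18.

18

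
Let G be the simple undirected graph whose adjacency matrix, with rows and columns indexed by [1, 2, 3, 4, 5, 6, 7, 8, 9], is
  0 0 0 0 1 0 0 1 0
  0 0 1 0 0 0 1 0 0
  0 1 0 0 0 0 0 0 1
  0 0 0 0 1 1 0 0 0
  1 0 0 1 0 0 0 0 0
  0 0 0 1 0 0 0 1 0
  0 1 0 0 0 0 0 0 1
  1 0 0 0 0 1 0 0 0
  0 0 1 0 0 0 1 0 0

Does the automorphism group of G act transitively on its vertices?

G has two connected components, {1, 4, 5, 6, 8} and {2, 3, 7, 9}; each is 2-regular, so G = C_5 ⊔ C_4. The orbit of 1 under Aut(G) is {1, 4, 5, 6, 8}, which does not contain 2, so G is not vertex-transitive.

No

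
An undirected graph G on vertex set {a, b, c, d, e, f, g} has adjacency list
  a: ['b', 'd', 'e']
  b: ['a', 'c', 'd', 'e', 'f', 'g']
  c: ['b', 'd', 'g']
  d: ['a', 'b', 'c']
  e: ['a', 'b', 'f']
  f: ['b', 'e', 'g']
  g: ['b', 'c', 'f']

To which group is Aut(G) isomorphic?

the dihedral group of order 12

Vertex b is the unique vertex of degree 6; the remaining 6 vertices each have degree 3 and induce a cycle, so G is the wheel on 7 vertices with hub b. Every automorphism fixes the hub and acts on the rim 6-cycle, so Aut(G) ≅ Aut(C_6) = D_6 of order 12.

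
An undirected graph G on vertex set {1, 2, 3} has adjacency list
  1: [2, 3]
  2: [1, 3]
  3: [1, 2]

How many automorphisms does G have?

All 3 vertices are pairwise adjacent: G = K_3. Any permutation of the 3 vertices preserves K_3, so Aut(K_3) = S_3 of order 3! = 6.

6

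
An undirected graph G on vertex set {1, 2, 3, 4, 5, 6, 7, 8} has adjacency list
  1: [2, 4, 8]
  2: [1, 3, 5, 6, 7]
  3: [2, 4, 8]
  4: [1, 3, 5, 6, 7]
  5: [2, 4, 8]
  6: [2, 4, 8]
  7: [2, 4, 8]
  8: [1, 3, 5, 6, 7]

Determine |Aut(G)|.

720

The vertices split by degree into {2, 4, 8} (degree 5) and {1, 3, 5, 6, 7} (degree 3); every edge runs between the two parts, so G is the complete bipartite graph K_{3,5}. The parts have unequal sizes, so no automorphism swaps them; each part is permuted independently, giving S_5 × S_3 of order 5!·3! = 720.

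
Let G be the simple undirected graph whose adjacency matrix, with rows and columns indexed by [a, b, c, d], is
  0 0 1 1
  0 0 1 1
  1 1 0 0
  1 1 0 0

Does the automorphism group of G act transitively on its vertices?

G is 2-regular and bipartite on 2^2 = 4 vertices with girth 4; it is the hypercube graph Q_2. Aut(Q_2) consists of the signed permutations of the 2 coordinate axes: 2! permutations times 2^2 sign flips, so |Aut| = 2^2·2! = 8. This group acts transitively on the 4 vertices.

Yes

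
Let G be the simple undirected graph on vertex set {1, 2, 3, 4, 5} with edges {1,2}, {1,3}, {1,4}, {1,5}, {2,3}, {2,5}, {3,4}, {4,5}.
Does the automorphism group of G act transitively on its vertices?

Vertex 1 is the only vertex of degree 4, so every automorphism fixes it; G is not vertex-transitive.

No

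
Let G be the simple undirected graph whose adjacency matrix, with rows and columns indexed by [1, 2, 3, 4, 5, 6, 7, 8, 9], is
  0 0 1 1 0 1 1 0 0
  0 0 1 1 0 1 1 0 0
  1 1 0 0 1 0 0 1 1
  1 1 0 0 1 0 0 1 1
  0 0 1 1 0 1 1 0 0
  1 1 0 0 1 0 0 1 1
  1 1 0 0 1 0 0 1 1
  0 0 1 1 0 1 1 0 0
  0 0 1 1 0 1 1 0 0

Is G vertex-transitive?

No

Automorphisms preserve degree, but G has vertices of degree 4 and vertices of degree 5; no automorphism maps one to the other, so G is not vertex-transitive.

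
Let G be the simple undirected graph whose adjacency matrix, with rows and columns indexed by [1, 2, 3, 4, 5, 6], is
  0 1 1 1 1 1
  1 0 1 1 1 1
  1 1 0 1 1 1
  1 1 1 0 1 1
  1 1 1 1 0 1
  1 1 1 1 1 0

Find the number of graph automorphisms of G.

Every vertex has degree 5, so G is the complete graph K_6. Every bijection on the vertex set is an automorphism of K_6; hence Aut(K_6) ≅ S_6, order 720.

720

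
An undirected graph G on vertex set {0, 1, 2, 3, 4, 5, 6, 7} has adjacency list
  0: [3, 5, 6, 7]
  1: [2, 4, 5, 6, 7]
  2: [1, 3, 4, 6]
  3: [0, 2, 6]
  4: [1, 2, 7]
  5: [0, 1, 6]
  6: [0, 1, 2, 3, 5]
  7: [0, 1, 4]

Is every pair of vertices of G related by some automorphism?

Automorphisms preserve degree, but G has vertices of degree 3 and vertices of degree 5; no automorphism maps one to the other, so G is not vertex-transitive.

No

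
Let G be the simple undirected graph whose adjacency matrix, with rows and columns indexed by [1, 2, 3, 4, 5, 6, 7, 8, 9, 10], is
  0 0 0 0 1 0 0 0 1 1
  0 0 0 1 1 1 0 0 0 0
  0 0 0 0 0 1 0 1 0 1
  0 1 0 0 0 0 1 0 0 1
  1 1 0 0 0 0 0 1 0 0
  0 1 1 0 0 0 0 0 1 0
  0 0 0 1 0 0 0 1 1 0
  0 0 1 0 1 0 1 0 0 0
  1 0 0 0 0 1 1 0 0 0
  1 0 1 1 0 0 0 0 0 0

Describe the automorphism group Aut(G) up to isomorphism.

S_5

G is 3-regular on 10 vertices with no triangles and no 4-cycles (girth 5): this is the Petersen graph. Viewing the Petersen graph as the Kneser graph K(5,2) — vertices are 2-subsets of {1,…,5}, edges join disjoint pairs — its automorphisms are exactly the permutations of the 5-element set, so Aut ≅ S_5 of order 120.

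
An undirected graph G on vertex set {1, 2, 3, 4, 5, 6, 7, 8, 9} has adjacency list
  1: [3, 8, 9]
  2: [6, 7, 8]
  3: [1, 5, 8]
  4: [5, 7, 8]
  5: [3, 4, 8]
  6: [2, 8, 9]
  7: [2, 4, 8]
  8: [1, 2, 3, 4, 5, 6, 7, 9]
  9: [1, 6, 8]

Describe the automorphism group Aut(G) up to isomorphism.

D_8

Vertex 8 is the unique vertex of degree 8; the remaining 8 vertices each have degree 3 and induce a cycle, so G is the wheel on 9 vertices with hub 8. With the hub fixed, the remaining symmetry is that of the rim cycle C_8, giving the dihedral group D_8.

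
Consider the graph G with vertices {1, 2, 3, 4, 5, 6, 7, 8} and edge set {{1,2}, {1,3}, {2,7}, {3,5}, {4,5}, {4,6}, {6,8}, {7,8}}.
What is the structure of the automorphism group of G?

G is 2-regular and connected on 8 vertices, i.e. the cycle C_8. The automorphisms of the 8-cycle are exactly the symmetries of a regular 8-gon: the dihedral group D_8, |D_8| = 16.

the dihedral group of order 16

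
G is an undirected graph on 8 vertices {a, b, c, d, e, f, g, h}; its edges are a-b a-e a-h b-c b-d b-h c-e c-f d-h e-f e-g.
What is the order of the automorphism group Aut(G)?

1

The degree sequence is [3, 4, 3, 2, 4, 2, 1, 3]. Checking the degree-preserving permutations of the vertex set shows that none except the identity preserves every edge, so Aut(G) is trivial.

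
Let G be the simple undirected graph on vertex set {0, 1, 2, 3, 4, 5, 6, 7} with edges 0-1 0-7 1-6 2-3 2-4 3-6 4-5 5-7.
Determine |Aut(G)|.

16

G is 2-regular and connected on 8 vertices, i.e. the cycle C_8. C_8 has 8 rotations and 8 reflections, so Aut(C_8) ≅ D_8 of order 16.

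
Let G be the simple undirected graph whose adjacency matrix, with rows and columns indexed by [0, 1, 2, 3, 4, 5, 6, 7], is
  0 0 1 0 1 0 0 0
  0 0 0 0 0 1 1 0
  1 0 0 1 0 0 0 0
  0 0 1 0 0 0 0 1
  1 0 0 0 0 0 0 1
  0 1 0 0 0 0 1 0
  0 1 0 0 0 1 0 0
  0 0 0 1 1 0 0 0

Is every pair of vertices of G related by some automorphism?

No

G has two connected components, {0, 2, 3, 4, 7} and {1, 5, 6}; each is 2-regular, so G = C_5 ⊔ C_3. The orbit of 0 under Aut(G) is {0, 2, 3, 4, 7}, which does not contain 1, so G is not vertex-transitive.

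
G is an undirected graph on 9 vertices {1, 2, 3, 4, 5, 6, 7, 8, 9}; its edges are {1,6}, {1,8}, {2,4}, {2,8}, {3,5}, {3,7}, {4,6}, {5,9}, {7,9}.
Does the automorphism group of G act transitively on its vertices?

G has two connected components, {1, 2, 4, 6, 8} and {3, 5, 7, 9}; each is 2-regular, so G = C_5 ⊔ C_4. The orbit of 1 under Aut(G) is {1, 2, 4, 6, 8}, which does not contain 3, so G is not vertex-transitive.

No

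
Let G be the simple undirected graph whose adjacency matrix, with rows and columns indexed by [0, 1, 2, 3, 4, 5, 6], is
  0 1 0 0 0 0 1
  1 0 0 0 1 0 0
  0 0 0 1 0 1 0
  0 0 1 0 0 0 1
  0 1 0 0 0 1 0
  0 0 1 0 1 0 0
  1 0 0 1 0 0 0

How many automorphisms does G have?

14

G is 2-regular and connected on 7 vertices, i.e. the cycle C_7. C_7 has 7 rotations and 7 reflections, so Aut(C_7) ≅ D_7 of order 14.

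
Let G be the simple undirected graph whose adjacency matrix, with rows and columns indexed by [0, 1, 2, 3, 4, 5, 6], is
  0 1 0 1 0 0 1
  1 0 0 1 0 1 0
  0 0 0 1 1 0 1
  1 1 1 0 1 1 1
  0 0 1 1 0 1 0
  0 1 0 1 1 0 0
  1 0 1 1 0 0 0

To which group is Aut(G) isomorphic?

the dihedral group of order 12

Vertex 3 is the unique vertex of degree 6; the remaining 6 vertices each have degree 3 and induce a cycle, so G is the wheel on 7 vertices with hub 3. Every automorphism fixes the hub and acts on the rim 6-cycle, so Aut(G) ≅ Aut(C_6) = D_6 of order 12.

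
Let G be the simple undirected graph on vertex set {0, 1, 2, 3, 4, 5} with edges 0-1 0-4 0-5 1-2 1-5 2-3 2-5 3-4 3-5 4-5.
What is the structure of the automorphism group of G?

the dihedral group of order 10

Vertex 5 is the unique vertex of degree 5; the remaining 5 vertices each have degree 3 and induce a cycle, so G is the wheel on 6 vertices with hub 5. With the hub fixed, the remaining symmetry is that of the rim cycle C_5, giving the dihedral group D_5.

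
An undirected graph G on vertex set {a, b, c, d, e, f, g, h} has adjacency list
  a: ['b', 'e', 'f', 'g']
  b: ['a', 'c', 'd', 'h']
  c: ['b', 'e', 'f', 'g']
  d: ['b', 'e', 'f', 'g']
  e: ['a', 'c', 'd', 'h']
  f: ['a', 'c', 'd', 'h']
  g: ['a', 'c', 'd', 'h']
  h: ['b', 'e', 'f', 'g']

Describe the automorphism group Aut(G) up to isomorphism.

(S_4 × S_4) ⋊ Z_2

G is 4-regular and bipartite with parts {b, e, f, g} and {a, c, d, h} (each part is independent and every cross-pair is an edge), so G = K_{4,4}. Each part can be permuted independently (S_4 × S_4) and the two equal-size parts can also be swapped, giving (S_4 × S_4) ⋊ Z_2 of order 2·(4!)² = 1152.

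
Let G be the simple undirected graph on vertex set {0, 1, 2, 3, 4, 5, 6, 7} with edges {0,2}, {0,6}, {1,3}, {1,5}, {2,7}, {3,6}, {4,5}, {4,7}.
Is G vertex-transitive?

Yes

Every vertex has degree 2 and the graph is connected, so G is the 8-cycle C_8. C_8 has 8 rotations and 8 reflections, so Aut(C_8) ≅ D_8 of order 16. This group acts transitively on the 8 vertices.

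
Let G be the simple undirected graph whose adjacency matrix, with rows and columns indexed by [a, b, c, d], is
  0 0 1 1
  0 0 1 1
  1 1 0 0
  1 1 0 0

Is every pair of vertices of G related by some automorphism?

G is 2-regular and bipartite with parts {c, d} and {a, b} (each part is independent and every cross-pair is an edge), so G = K_{2,2}. Aut(K_{2,2}) is the wreath product S_2 ≀ Z_2: permute within each part, then optionally swap the parts; |Aut| = 2·(2!)² = 8. This group acts transitively on the 4 vertices.

Yes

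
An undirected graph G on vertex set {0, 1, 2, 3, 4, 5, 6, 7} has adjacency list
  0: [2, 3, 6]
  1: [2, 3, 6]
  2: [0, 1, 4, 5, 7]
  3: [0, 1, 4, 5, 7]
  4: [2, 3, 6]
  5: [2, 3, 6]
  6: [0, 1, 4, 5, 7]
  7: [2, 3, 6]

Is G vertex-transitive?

No

Automorphisms preserve degree, but G has vertices of degree 3 and vertices of degree 5; no automorphism maps one to the other, so G is not vertex-transitive.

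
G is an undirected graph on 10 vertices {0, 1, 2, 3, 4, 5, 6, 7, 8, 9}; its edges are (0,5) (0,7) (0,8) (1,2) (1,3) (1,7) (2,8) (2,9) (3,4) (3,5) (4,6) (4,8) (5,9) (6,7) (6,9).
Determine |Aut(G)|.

120

G is 3-regular on 10 vertices with no triangles and no 4-cycles (girth 5): this is the Petersen graph. Viewing the Petersen graph as the Kneser graph K(5,2) — vertices are 2-subsets of {1,…,5}, edges join disjoint pairs — its automorphisms are exactly the permutations of the 5-element set, so Aut ≅ S_5 of order 120.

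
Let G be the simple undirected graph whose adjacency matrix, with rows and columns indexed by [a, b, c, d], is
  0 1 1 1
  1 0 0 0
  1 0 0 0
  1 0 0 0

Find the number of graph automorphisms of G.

6

Vertex a has degree 3 and every other vertex has degree 1, so G is the star K_{1,3} with centre a. Any automorphism fixes the centre and permutes the 3 leaves freely, so Aut(G) ≅ S_3 of order 3! = 6.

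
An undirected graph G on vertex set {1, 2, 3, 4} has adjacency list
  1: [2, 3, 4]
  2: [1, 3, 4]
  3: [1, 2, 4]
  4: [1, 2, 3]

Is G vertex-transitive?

Yes

Every vertex has degree 3, so G is the complete graph K_4. Every bijection on the vertex set is an automorphism of K_4; hence Aut(K_4) ≅ S_4, order 24. This group acts transitively on the 4 vertices.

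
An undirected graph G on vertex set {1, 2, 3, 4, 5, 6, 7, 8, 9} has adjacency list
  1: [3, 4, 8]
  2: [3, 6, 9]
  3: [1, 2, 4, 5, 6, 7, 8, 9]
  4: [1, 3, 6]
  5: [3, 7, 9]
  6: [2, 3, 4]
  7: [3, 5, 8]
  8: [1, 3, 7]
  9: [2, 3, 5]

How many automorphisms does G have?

Vertex 3 is the unique vertex of degree 8; the remaining 8 vertices each have degree 3 and induce a cycle, so G is the wheel on 9 vertices with hub 3. Every automorphism fixes the hub and acts on the rim 8-cycle, so Aut(G) ≅ Aut(C_8) = D_8 of order 16.

16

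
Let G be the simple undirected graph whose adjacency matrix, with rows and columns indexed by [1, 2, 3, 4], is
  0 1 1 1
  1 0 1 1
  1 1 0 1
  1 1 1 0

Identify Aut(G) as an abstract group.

All 4 vertices are pairwise adjacent: G = K_4. Any permutation of the 4 vertices preserves K_4, so Aut(K_4) = S_4 of order 4! = 24.

S_4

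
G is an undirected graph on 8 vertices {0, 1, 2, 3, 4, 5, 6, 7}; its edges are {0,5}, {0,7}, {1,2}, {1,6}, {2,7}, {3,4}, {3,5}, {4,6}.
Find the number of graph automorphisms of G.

Every vertex has degree 2 and the graph is connected, so G is the 8-cycle C_8. C_8 has 8 rotations and 8 reflections, so Aut(C_8) ≅ D_8 of order 16.

16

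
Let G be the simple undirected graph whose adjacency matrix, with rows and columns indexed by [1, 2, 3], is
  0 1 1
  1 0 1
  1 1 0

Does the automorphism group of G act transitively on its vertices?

Yes

All 3 vertices are pairwise adjacent: G = K_3. Every bijection on the vertex set is an automorphism of K_3; hence Aut(K_3) ≅ S_3, order 6. Under this action every vertex can be carried to every other, so G is vertex-transitive.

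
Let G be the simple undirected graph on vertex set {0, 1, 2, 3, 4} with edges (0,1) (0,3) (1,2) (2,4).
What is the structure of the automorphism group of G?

Z_2

The degree sequence is [2, 2, 2, 1, 1]; the two degree-1 vertices 3 and 4 are the ends of a path, so G = P_5. The only nontrivial automorphism of a path is the end-to-end reflection, so Aut(G) ≅ Z_2.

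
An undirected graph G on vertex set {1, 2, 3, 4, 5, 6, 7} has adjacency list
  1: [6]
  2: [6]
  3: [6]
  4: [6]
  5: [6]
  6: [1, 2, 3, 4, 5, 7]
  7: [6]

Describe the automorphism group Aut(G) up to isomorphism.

S_6

Vertex 6 has degree 6 and every other vertex has degree 1, so G is the star K_{1,6} with centre 6. The 6 leaves are pairwise interchangeable while the centre is fixed, giving Aut(G) = S_6.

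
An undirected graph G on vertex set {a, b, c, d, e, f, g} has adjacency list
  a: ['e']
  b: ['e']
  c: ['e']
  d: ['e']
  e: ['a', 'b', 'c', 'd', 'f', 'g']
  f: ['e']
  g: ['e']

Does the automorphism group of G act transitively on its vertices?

Vertex e is the only vertex of degree 6, so every automorphism fixes it; G is not vertex-transitive.

No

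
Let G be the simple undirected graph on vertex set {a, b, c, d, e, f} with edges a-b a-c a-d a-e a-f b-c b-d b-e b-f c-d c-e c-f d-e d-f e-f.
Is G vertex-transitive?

All 6 vertices are pairwise adjacent: G = K_6. Every bijection on the vertex set is an automorphism of K_6; hence Aut(K_6) ≅ S_6, order 720. Under this action every vertex can be carried to every other, so G is vertex-transitive.

Yes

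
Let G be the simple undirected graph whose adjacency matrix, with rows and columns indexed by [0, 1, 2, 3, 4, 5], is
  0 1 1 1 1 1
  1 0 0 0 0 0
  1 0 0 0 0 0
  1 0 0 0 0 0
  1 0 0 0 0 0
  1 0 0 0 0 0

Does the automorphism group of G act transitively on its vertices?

No

Vertex 0 is the only vertex of degree 5, so every automorphism fixes it; G is not vertex-transitive.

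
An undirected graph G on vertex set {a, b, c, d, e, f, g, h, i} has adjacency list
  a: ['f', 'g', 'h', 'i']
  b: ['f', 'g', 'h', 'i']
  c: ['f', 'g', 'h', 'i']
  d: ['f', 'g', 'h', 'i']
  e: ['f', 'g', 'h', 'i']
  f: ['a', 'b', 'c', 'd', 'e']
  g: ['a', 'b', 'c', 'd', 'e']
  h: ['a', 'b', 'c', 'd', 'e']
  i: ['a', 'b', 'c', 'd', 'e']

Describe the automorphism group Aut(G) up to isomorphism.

S_5 × S_4

The vertices split by degree into {f, g, h, i} (degree 5) and {a, b, c, d, e} (degree 4); every edge runs between the two parts, so G is the complete bipartite graph K_{4,5}. Automorphisms preserve the bipartition setwise (since the parts differ in size) and act as S_5 × S_4 within it; |Aut| = 2880.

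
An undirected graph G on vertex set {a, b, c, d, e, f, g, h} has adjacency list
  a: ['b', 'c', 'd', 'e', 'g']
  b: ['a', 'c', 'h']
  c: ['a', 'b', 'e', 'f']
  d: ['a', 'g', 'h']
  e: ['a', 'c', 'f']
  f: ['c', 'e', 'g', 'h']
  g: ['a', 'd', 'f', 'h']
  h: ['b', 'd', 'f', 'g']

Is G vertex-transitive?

Vertex a is the only vertex of degree 5, so every automorphism fixes it; G is not vertex-transitive.

No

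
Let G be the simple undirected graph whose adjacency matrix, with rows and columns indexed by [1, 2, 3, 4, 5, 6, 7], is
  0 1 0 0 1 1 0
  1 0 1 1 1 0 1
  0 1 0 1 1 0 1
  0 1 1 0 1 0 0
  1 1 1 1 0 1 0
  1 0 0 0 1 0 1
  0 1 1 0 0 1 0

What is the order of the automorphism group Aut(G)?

1

The degree sequence is [3, 5, 4, 3, 5, 3, 3]. Checking the degree-preserving permutations of the vertex set shows that none except the identity preserves every edge, so Aut(G) is trivial.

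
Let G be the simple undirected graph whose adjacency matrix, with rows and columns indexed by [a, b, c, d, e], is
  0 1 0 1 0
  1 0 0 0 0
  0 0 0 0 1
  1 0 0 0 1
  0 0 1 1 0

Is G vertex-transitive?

Automorphisms preserve degree, but G has vertices of degree 1 and vertices of degree 2; no automorphism maps one to the other, so G is not vertex-transitive.

No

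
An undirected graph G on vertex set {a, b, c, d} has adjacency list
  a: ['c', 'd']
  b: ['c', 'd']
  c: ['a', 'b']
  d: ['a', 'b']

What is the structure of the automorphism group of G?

the dihedral group of order 8

G is 2-regular and bipartite on 2^2 = 4 vertices with girth 4; it is the hypercube graph Q_2. The symmetry group of the 2-cube is the hyperoctahedral group B_2 = Z_2 ≀ S_2, of order 2^2·2! = 8.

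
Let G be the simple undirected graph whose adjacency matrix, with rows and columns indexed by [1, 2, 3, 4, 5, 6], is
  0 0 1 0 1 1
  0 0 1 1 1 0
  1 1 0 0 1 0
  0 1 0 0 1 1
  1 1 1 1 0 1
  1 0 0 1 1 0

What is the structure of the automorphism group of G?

D_5

Vertex 5 is the unique vertex of degree 5; the remaining 5 vertices each have degree 3 and induce a cycle, so G is the wheel on 6 vertices with hub 5. Every automorphism fixes the hub and acts on the rim 5-cycle, so Aut(G) ≅ Aut(C_5) = D_5 of order 10.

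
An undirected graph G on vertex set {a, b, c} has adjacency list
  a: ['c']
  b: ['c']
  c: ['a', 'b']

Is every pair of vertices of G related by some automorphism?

No

Vertex c is the only vertex of degree 2, so every automorphism fixes it; G is not vertex-transitive.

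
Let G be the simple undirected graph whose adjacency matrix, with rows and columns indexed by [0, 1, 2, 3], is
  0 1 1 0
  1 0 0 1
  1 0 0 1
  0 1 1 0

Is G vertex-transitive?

Yes

G is 2-regular and bipartite on 2^2 = 4 vertices with girth 4; it is the hypercube graph Q_2. The symmetry group of the 2-cube is the hyperoctahedral group B_2 = Z_2 ≀ S_2, of order 2^2·2! = 8. Under this action every vertex can be carried to every other, so G is vertex-transitive.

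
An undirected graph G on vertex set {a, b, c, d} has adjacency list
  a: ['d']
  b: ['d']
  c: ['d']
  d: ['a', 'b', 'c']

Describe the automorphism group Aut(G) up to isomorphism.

Vertex d has degree 3 and every other vertex has degree 1, so G is the star K_{1,3} with centre d. The 3 leaves are pairwise interchangeable while the centre is fixed, giving Aut(G) = S_3.

S_3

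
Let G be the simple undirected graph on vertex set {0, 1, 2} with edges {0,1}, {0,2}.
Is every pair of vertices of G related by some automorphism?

Vertex 0 is the only vertex of degree 2, so every automorphism fixes it; G is not vertex-transitive.

No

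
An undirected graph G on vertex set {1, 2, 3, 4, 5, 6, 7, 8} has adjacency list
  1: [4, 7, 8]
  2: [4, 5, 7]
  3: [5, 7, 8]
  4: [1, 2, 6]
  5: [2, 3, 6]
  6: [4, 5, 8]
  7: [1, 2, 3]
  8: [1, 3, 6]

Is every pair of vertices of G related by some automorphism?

G is 3-regular and bipartite on 2^3 = 8 vertices with girth 4; it is the hypercube graph Q_3. The symmetry group of the 3-cube is the hyperoctahedral group B_3 = Z_2 ≀ S_3, of order 2^3·3! = 48. This group acts transitively on the 8 vertices.

Yes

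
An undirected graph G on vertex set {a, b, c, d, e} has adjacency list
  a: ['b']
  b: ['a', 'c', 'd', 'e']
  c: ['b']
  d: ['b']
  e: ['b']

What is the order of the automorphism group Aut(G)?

24

Vertex b has degree 4 and every other vertex has degree 1, so G is the star K_{1,4} with centre b. The 4 leaves are pairwise interchangeable while the centre is fixed, giving Aut(G) = S_4.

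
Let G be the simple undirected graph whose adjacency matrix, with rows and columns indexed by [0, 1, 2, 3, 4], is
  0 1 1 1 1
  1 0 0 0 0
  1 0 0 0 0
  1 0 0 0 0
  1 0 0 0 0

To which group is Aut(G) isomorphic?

Vertex 0 has degree 4 and every other vertex has degree 1, so G is the star K_{1,4} with centre 0. Any automorphism fixes the centre and permutes the 4 leaves freely, so Aut(G) ≅ S_4 of order 4! = 24.

the symmetric group on 4 letters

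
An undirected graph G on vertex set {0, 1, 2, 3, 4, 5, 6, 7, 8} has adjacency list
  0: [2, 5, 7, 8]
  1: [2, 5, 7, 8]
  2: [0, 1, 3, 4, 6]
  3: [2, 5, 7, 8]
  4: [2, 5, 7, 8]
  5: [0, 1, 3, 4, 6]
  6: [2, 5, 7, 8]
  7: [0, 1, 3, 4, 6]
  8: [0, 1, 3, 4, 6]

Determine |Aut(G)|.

2880

The vertices split by degree into {2, 5, 7, 8} (degree 5) and {0, 1, 3, 4, 6} (degree 4); every edge runs between the two parts, so G is the complete bipartite graph K_{4,5}. Automorphisms preserve the bipartition setwise (since the parts differ in size) and act as S_5 × S_4 within it; |Aut| = 2880.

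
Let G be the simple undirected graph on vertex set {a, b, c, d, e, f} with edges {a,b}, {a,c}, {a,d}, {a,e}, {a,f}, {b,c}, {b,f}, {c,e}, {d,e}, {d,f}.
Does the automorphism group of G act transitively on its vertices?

No

Vertex a is the only vertex of degree 5, so every automorphism fixes it; G is not vertex-transitive.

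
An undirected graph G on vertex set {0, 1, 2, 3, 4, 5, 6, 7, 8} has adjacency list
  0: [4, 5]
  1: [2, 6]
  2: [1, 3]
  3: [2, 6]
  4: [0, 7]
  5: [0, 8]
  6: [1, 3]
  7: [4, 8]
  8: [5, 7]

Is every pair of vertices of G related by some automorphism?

G has two connected components, {0, 4, 5, 7, 8} and {1, 2, 3, 6}; each is 2-regular, so G = C_5 ⊔ C_4. The orbit of 0 under Aut(G) is {0, 4, 5, 7, 8}, which does not contain 1, so G is not vertex-transitive.

No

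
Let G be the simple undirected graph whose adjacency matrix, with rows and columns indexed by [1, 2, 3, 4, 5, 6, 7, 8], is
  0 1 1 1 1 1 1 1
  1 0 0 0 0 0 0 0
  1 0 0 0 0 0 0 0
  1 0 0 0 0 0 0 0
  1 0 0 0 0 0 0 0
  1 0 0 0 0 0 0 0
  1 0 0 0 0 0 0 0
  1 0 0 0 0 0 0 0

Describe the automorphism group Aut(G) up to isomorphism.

Vertex 1 has degree 7 and every other vertex has degree 1, so G is the star K_{1,7} with centre 1. Any automorphism fixes the centre and permutes the 7 leaves freely, so Aut(G) ≅ S_7 of order 7! = 5040.

S_7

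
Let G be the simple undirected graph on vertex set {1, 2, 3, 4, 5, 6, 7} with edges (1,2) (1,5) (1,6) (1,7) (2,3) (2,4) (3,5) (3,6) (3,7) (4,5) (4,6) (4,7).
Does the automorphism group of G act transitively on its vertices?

No

Automorphisms preserve degree, but G has vertices of degree 3 and vertices of degree 4; no automorphism maps one to the other, so G is not vertex-transitive.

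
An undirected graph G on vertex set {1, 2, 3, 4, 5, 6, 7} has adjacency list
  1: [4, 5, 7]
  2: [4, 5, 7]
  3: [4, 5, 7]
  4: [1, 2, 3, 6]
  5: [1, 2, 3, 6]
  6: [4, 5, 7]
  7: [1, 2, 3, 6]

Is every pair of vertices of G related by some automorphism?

No

Automorphisms preserve degree, but G has vertices of degree 3 and vertices of degree 4; no automorphism maps one to the other, so G is not vertex-transitive.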